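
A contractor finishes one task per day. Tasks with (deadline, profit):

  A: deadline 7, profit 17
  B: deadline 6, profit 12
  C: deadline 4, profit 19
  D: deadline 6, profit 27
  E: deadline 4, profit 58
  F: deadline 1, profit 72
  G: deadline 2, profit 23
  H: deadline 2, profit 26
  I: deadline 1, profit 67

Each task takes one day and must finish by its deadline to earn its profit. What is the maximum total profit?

By profit: F(d1,72), I(d1,67), E(d4,58), D(d6,27), H(d2,26), G(d2,23), C(d4,19), A(d7,17), B(d6,12)
F→slot 1; I skipped; E→slot 4; D→slot 6; H→slot 2; G skipped; C→slot 3; A→slot 7; B→slot 5.
Profit = 72 + 26 + 19 + 58 + 12 + 27 + 17 = 231

231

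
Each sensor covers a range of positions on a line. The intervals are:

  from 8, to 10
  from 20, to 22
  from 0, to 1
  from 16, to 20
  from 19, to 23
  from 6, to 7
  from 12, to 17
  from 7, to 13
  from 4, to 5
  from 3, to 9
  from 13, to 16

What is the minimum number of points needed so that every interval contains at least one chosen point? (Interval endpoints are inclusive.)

Process intervals by earliest right end; each time one isn't hit yet, stab at its right endpoint.
By right end: [0,1]  [4,5]  [6,7]  [3,9]  [8,10]  [7,13]  [13,16]  [12,17]  [16,20]  [20,22]  [19,23]
[0,1] uncovered → point at 1; [4,5] uncovered → point at 5; [6,7] uncovered → point at 7; [8,10] uncovered → point at 10; [13,16] uncovered → point at 16; [20,22] uncovered → point at 22.
Points: 1, 5, 7, 10, 16, 22 (6 total).

6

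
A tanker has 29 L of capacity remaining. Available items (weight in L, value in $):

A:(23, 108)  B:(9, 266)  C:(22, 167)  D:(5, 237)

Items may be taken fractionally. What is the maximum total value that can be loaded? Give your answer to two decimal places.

616.86

Greedy by value/weight ratio, highest first.
Order: D (237/5=47.40) > B (266/9=29.56) > C (167/22=7.59) > A (108/23=4.70)
Fill: take D (5 @ 237) → take B (9 @ 266) → take 15/22 of C → 113.86; 29/29 used.
Total value = 616.86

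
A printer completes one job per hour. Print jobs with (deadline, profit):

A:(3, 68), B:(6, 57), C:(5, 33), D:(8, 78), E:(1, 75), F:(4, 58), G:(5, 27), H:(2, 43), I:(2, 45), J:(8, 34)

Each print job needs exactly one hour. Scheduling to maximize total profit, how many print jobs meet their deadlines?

Sort by profit descending; place each in the latest free slot ≤ its deadline.
By profit: D(d8,78), E(d1,75), A(d3,68), F(d4,58), B(d6,57), I(d2,45), H(d2,43), J(d8,34), C(d5,33), G(d5,27)
D→slot 8; E→slot 1; A→slot 3; F→slot 4; B→slot 6; I→slot 2; H skipped; J→slot 7; C→slot 5; G skipped.
8 of 10 scheduled.

8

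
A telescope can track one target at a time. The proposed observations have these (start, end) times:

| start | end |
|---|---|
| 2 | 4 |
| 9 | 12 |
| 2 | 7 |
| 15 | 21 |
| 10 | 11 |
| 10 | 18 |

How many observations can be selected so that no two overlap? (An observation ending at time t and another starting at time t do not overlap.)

3

Order by finish time; keep every interval that doesn't clash with the previous kept one.
By end time: (2,4), (2,7), (10,11), (9,12), (10,18), (15,21).
Pick (2,4); next start ≥ 4 → (10,11); next start ≥ 11 → (15,21).
Selected 3 observations.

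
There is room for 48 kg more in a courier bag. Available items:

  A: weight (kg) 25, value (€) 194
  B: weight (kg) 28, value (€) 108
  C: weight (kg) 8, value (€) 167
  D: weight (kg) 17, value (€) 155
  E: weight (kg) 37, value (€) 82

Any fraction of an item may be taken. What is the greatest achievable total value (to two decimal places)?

500.48

Ratios (sorted): C 20.88, D 9.12, A 7.76, B 3.86, E 2.22
take C (8 @ 167); take D (17 @ 155); take 23/25 of A → 178.48. Capacity used 48/48.
Total value = 500.48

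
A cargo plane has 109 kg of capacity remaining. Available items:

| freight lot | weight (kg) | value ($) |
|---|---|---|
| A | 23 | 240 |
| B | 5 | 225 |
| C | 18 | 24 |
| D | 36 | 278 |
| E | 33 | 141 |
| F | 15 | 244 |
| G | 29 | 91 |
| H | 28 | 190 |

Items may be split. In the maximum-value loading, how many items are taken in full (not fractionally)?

Ratios (sorted): B 45.00, F 16.27, A 10.43, D 7.72, H 6.79, E 4.27, G 3.14, C 1.33
take B (5 @ 225); take F (15 @ 244); take A (23 @ 240); take D (36 @ 278); take H (28 @ 190); take 2/33 of E → 8.55. Capacity used 109/109.
5 item(s) taken whole; one partial (take 2/33 of E).

5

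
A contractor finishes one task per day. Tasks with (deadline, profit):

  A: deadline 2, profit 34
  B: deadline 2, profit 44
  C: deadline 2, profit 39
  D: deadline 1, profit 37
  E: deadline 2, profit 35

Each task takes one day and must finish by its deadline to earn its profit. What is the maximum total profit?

By profit: B(d2,44), C(d2,39), D(d1,37), E(d2,35), A(d2,34)
B→slot 2; C→slot 1; D skipped; E skipped; A skipped.
Profit = 39 + 44 = 83

83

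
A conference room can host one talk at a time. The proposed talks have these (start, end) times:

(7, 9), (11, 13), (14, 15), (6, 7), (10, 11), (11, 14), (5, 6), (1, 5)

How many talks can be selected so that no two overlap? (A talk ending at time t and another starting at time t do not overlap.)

Order by finish time; keep every interval that doesn't clash with the previous kept one.
By end time: (1,5), (5,6), (6,7), (7,9), (10,11), (11,13), (11,14), (14,15).
Pick (1,5); next start ≥ 5 → (5,6); next start ≥ 6 → (6,7); next start ≥ 7 → (7,9); next start ≥ 9 → (10,11); next start ≥ 11 → (11,13); next start ≥ 13 → (14,15).
Selected 7 talks.

7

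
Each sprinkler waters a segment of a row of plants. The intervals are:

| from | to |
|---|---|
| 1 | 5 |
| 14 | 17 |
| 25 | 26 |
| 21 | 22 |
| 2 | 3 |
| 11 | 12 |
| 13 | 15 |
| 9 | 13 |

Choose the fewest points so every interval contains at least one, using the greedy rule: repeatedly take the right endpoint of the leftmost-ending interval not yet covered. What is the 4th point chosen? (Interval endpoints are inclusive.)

22

Process intervals by earliest right end; each time one isn't hit yet, stab at its right endpoint.
Sorted: [2,3] [1,5] [11,12] [9,13] [13,15] [14,17] [21,22] [25,26]
{[2,3],[1,5]} hit by 3; {[11,12],[9,13]} hit by 12; {[13,15],[14,17]} hit by 15; {[21,22]} hit by 22; {[25,26]} hit by 26.
Points: 3, 12, 15, 22, 26 (5 total).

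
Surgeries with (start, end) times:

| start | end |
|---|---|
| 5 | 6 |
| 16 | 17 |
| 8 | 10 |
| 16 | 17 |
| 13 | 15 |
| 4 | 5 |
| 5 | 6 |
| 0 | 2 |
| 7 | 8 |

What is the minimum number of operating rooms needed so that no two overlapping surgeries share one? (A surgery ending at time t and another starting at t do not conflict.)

Events (time:±→running): 0:+→1 2:-→0 4:+→1 5:-→0 5:+→1 5:+→2 … peak 2.

2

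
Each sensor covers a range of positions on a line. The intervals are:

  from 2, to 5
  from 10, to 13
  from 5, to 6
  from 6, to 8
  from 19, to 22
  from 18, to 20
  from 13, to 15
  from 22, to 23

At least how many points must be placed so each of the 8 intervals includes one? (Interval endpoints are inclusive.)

By right end: [2,5]  [5,6]  [6,8]  [10,13]  [13,15]  [18,20]  [19,22]  [22,23]
[2,5] uncovered → point at 5; [6,8] uncovered → point at 8; [10,13] uncovered → point at 13; [18,20] uncovered → point at 20; [22,23] uncovered → point at 23.
Points: 5, 8, 13, 20, 23 (5 total).

5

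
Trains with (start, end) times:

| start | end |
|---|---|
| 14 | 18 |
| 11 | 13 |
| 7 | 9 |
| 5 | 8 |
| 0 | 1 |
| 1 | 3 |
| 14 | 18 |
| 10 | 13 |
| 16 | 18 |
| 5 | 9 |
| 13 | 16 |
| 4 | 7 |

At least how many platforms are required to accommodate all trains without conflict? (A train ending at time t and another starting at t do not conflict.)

3

Count concurrent intervals with a sweep; the peak is the room count.
starts: [0, 1, 4, 5, 5, 7, 10, 11, 13, 14, 14, 16]
ends:   [1, 3, 7, 8, 9, 9, 13, 13, 16, 18, 18, 18]
s0→1 e1→0 s1→1 e3→0 s4→1 s5→2 s5→3  — peak 3.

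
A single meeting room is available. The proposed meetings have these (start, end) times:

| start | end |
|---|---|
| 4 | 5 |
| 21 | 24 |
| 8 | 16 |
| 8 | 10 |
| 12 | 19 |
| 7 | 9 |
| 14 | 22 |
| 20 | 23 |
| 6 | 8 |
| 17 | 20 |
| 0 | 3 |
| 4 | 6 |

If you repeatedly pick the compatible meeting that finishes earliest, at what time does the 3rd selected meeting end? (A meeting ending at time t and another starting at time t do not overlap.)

8

By end time: (0,3), (4,5), (4,6), (6,8), (7,9), (8,10), (8,16), (12,19), (17,20), (14,22), (20,23), (21,24).
Pick (0,3); next start ≥ 3 → (4,5); next start ≥ 5 → (6,8); next start ≥ 8 → (8,10); next start ≥ 10 → (12,19); next start ≥ 19 → (20,23).
Selected: (0,3) (4,5) (6,8) (8,10) (12,19) (20,23)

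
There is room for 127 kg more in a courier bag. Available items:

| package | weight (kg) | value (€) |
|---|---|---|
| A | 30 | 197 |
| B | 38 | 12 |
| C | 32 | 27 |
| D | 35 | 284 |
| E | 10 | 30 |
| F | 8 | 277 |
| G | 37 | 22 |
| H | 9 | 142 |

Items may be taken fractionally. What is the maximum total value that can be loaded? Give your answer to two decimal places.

Sort by value per unit weight and fill in that order.
Ratios (sorted): F 34.62, H 15.78, D 8.11, A 6.57, E 3.00, C 0.84, G 0.59, B 0.32
take F (8 @ 277); take H (9 @ 142); take D (35 @ 284); take A (30 @ 197); take E (10 @ 30); take C (32 @ 27); take 3/37 of G → 1.78. Capacity used 127/127.
Total value = 958.78

958.78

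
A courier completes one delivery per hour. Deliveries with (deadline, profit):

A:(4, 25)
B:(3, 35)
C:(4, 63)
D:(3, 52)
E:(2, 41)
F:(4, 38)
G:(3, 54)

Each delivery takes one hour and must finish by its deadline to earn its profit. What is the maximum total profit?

Take jobs in profit order; each goes to the latest open slot no later than its deadline.
By profit: C(d4,63), G(d3,54), D(d3,52), E(d2,41), F(d4,38), B(d3,35), A(d4,25)
C→slot 4; G→slot 3; D→slot 2; E→slot 1; F skipped; B skipped; A skipped.
Profit = 41 + 52 + 54 + 63 = 210

210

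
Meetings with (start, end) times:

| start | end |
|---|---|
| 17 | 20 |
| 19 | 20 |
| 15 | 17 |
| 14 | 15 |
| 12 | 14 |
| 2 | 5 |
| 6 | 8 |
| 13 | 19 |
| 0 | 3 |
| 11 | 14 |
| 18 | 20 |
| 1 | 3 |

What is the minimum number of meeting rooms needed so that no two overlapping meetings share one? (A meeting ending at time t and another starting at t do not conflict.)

3

starts: [0, 1, 2, 6, 11, 12, 13, 14, 15, 17, 18, 19]
ends:   [3, 3, 5, 8, 14, 14, 15, 17, 19, 20, 20, 20]
s0→1 s1→2 s2→3  — peak 3.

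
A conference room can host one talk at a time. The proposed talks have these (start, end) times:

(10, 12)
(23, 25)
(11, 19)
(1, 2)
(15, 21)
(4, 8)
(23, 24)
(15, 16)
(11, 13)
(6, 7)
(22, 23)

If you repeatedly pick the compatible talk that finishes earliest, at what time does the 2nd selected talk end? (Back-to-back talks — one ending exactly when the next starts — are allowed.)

7

Greedy by earliest finish: after sorting by end time, pick each interval compatible with the last pick.
Sorted by end: (1,2)  (6,7)  (4,8)  (10,12)  (11,13)  (15,16)  (11,19)  (15,21)  (22,23)  (23,24)  (23,25)
take (1,2); take (6,7); skip (4,8); take (10,12); take (15,16); take (22,23); take (23,24).
Selected: (1,2) (6,7) (10,12) (15,16) (22,23) (23,24)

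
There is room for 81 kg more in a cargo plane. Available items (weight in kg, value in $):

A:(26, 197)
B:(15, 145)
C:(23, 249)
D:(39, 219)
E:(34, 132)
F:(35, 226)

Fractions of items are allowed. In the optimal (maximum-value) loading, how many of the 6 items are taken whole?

3

Greedy by value/weight ratio, highest first.
Ratios (sorted): C 10.83, B 9.67, A 7.58, F 6.46, D 5.62, E 3.88
take C (23 @ 249); take B (15 @ 145); take A (26 @ 197); take 17/35 of F → 109.77. Capacity used 81/81.
3 item(s) taken whole; one partial (take 17/35 of F).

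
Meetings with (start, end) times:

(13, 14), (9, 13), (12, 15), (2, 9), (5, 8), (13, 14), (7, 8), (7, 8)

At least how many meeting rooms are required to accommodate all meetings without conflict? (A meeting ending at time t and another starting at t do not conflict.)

Count concurrent intervals with a sweep; the peak is the room count.
starts: [2, 5, 7, 7, 9, 12, 13, 13]
ends:   [8, 8, 8, 9, 13, 14, 14, 15]
s2→1 s5→2 s7→3 s7→4  — peak 4.

4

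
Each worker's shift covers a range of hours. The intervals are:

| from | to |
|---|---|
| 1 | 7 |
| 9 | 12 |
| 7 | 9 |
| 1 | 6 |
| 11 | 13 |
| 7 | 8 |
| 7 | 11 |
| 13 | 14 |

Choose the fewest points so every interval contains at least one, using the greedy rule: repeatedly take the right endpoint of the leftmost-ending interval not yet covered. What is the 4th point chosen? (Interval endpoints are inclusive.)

14

Sorted: [1,6] [1,7] [7,8] [7,9] [7,11] [9,12] [11,13] [13,14]
{[1,6],[1,7]} hit by 6; {[7,8],[7,9],[7,11]} hit by 8; {[9,12],[11,13]} hit by 12; {[13,14]} hit by 14.
Points: 6, 8, 12, 14 (4 total).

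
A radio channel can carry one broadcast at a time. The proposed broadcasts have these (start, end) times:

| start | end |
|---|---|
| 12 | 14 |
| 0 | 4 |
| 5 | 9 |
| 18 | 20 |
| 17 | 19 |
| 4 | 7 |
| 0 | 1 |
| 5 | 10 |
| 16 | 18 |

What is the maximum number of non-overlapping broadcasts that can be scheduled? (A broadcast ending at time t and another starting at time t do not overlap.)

Sorted by end: (0,1)  (0,4)  (4,7)  (5,9)  (5,10)  (12,14)  (16,18)  (17,19)  (18,20)
take (0,1); take (4,7); take (12,14); take (16,18); take (18,20).
Selected 5 broadcasts.

5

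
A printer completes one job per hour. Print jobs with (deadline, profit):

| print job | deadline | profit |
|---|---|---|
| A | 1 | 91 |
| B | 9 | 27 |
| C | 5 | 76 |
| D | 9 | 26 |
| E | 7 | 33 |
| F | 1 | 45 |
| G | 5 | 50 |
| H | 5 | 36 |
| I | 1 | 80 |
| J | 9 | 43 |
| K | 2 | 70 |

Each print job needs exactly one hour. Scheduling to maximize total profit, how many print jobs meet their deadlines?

By profit: A(d1,91), I(d1,80), C(d5,76), K(d2,70), G(d5,50), F(d1,45), J(d9,43), H(d5,36), E(d7,33), B(d9,27), D(d9,26)
A→slot 1; I skipped; C→slot 5; K→slot 2; G→slot 4; F skipped; J→slot 9; H→slot 3; E→slot 7; B→slot 8; D→slot 6.
9 of 11 scheduled.

9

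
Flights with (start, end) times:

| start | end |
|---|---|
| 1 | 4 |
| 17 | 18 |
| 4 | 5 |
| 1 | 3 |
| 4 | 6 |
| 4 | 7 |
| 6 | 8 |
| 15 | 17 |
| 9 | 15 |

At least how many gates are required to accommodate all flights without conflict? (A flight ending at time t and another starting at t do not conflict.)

Count concurrent intervals with a sweep; the peak is the room count.
starts: [1, 1, 4, 4, 4, 6, 9, 15, 17]
ends:   [3, 4, 5, 6, 7, 8, 15, 17, 18]
s1→1 s1→2 e3→1 e4→0 s4→1 s4→2 s4→3  — peak 3.

3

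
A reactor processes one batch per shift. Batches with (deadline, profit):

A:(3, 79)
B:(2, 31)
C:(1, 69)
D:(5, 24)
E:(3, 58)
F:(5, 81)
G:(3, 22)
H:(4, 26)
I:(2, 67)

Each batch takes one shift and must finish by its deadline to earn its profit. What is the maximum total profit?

322

Profit order: F=81 A=79 C=69 I=67 E=58 B=31 H=26 D=24 G=22
Assign: F→slot 5, A→slot 3, C→slot 1, I→slot 2, E skipped, B skipped, H→slot 4, D skipped, G skipped.
Slots: [1:C] [2:I] [3:A] [4:H] [5:F]
Profit = 69 + 67 + 79 + 26 + 81 = 322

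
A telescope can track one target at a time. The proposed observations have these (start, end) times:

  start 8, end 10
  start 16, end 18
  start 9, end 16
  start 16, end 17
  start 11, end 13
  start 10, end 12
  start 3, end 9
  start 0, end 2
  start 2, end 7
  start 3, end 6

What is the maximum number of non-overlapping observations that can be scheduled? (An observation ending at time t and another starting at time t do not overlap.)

Sorted by end: (0,2)  (3,6)  (2,7)  (3,9)  (8,10)  (10,12)  (11,13)  (9,16)  (16,17)  (16,18)
take (0,2); take (3,6); skip (3,9); take (8,10); take (10,12); skip (11,13); take (16,17); skip (16,18).
Selected 5 observations.

5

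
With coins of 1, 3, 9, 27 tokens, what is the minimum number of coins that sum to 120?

120 − 4×27→12 − 1×9→3 − 1×3→0
Total coins = 4 + 1 + 1 = 6

6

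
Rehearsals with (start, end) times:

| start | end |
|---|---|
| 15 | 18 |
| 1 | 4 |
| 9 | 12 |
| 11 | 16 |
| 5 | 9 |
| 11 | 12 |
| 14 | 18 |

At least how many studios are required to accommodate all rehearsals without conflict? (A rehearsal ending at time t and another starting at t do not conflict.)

3

Count concurrent intervals with a sweep; the peak is the room count.
Events (time:±→running): 1:+→1 4:-→0 5:+→1 9:-→0 9:+→1 11:+→2 11:+→3 … peak 3.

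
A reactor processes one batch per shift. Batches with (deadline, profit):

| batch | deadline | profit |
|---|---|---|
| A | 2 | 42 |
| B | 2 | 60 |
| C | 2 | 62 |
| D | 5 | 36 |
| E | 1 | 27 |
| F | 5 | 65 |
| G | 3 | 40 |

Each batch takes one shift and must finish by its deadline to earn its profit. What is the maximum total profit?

263

By profit: F(d5,65), C(d2,62), B(d2,60), A(d2,42), G(d3,40), D(d5,36), E(d1,27)
F→slot 5; C→slot 2; B→slot 1; A skipped; G→slot 3; D→slot 4; E skipped.
Profit = 60 + 62 + 40 + 36 + 65 = 263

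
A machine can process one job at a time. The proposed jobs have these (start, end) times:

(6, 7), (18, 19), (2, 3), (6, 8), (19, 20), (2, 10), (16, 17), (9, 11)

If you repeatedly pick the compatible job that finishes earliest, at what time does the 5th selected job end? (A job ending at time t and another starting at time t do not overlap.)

Sorted by end: (2,3)  (6,7)  (6,8)  (2,10)  (9,11)  (16,17)  (18,19)  (19,20)
take (2,3); take (6,7); skip (2,10); take (9,11); take (16,17); take (18,19); take (19,20).
Selected: (2,3) (6,7) (9,11) (16,17) (18,19) (19,20)

19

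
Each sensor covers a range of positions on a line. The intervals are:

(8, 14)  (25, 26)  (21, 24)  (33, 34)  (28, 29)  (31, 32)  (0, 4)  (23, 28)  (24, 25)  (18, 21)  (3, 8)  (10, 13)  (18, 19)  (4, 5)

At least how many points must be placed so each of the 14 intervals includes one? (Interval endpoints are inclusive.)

Sort by right endpoint; whenever an interval is uncovered, place a point at its right end.
By right end: [0,4]  [4,5]  [3,8]  [10,13]  [8,14]  [18,19]  [18,21]  [21,24]  [24,25]  [25,26]  [23,28]  [28,29]  [31,32]  [33,34]
[0,4] uncovered → point at 4; [10,13] uncovered → point at 13; [18,19] uncovered → point at 19; [21,24] uncovered → point at 24; [25,26] uncovered → point at 26; [28,29] uncovered → point at 29; [31,32] uncovered → point at 32; [33,34] uncovered → point at 34.
Points: 4, 13, 19, 24, 26, 29, 32, 34 (8 total).

8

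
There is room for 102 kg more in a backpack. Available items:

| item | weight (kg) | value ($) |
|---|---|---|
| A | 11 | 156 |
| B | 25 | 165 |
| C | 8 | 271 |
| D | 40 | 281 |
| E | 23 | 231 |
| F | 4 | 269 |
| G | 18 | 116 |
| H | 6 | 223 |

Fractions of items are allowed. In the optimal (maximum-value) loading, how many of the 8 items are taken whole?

6

Ratios (sorted): F 67.25, H 37.17, C 33.88, A 14.18, E 10.04, D 7.03, B 6.60, G 6.44
take F (4 @ 269); take H (6 @ 223); take C (8 @ 271); take A (11 @ 156); take E (23 @ 231); take D (40 @ 281); take 10/25 of B → 66.00. Capacity used 102/102.
6 item(s) taken whole; one partial (take 10/25 of B).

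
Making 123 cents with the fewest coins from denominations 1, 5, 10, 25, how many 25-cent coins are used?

123 − 4×25→23 − 2×10→3 − 3×1→0
Count of 25: 4

4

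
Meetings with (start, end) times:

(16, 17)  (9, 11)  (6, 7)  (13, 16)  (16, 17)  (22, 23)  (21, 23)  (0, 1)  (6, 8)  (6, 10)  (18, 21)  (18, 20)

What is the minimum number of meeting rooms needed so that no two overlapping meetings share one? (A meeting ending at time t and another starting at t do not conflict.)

The answer is the maximum number of intervals overlapping at any instant.
starts: [0, 6, 6, 6, 9, 13, 16, 16, 18, 18, 21, 22]
ends:   [1, 7, 8, 10, 11, 16, 17, 17, 20, 21, 23, 23]
s0→1 e1→0 s6→1 s6→2 s6→3  — peak 3.

3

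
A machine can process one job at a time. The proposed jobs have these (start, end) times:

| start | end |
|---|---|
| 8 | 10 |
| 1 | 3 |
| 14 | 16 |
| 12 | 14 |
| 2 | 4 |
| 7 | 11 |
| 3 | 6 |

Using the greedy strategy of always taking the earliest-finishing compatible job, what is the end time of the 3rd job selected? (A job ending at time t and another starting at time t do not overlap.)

10

Sorted by end: (1,3)  (2,4)  (3,6)  (8,10)  (7,11)  (12,14)  (14,16)
take (1,3); take (3,6); take (8,10); take (12,14); take (14,16).
Selected: (1,3) (3,6) (8,10) (12,14) (14,16)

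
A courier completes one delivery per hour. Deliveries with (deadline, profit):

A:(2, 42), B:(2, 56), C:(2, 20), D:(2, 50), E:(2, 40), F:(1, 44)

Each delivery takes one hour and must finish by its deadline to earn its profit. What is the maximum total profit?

106

Take jobs in profit order; each goes to the latest open slot no later than its deadline.
Profit order: B=56 D=50 F=44 A=42 E=40 C=20
Assign: B→slot 2, D→slot 1, F skipped, A skipped, E skipped, C skipped.
Slots: [1:D] [2:B]
Profit = 50 + 56 = 106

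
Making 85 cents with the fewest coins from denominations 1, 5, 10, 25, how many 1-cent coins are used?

0

85 = 3×25 + 1×10
Count of 1: 0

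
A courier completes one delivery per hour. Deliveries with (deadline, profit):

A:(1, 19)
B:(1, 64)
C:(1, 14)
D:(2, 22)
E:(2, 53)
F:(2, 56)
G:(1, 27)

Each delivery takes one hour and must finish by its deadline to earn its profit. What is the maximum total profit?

120

By profit: B(d1,64), F(d2,56), E(d2,53), G(d1,27), D(d2,22), A(d1,19), C(d1,14)
B→slot 1; F→slot 2; E skipped; G skipped; D skipped; A skipped; C skipped.
Profit = 64 + 56 = 120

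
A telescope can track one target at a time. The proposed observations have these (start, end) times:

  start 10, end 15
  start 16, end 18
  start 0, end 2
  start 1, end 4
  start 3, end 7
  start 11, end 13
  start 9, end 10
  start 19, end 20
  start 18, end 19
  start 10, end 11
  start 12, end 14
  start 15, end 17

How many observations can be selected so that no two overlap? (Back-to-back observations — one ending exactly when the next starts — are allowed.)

8

By end time: (0,2), (1,4), (3,7), (9,10), (10,11), (11,13), (12,14), (10,15), (15,17), (16,18), (18,19), (19,20).
Pick (0,2); next start ≥ 2 → (3,7); next start ≥ 7 → (9,10); next start ≥ 10 → (10,11); next start ≥ 11 → (11,13); next start ≥ 13 → (15,17); next start ≥ 17 → (18,19); next start ≥ 19 → (19,20).
Selected 8 observations.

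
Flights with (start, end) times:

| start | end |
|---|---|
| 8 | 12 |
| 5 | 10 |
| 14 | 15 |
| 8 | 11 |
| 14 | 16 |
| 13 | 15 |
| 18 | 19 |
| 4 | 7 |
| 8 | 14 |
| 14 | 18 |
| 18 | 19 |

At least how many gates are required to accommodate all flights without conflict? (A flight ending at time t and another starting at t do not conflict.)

Count concurrent intervals with a sweep; the peak is the room count.
Events (time:±→running): 4:+→1 5:+→2 7:-→1 8:+→2 8:+→3 8:+→4 … peak 4.

4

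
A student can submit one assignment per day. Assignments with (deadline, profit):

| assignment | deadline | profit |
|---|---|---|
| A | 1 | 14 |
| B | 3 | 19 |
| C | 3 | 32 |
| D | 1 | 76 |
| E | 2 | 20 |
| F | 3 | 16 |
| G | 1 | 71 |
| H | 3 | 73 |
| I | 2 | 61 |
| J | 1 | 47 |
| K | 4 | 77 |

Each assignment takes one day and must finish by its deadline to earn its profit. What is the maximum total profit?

287

Take jobs in profit order; each goes to the latest open slot no later than its deadline.
Profit order: K=77 D=76 H=73 G=71 I=61 J=47 C=32 E=20 B=19 F=16 A=14
Assign: K→slot 4, D→slot 1, H→slot 3, G skipped, I→slot 2, J skipped, C skipped, E skipped, B skipped, F skipped, A skipped.
Slots: [1:D] [2:I] [3:H] [4:K]
Profit = 76 + 61 + 73 + 77 = 287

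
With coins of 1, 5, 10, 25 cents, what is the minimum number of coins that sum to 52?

4

Greedy: take as many of the largest coin as possible, then repeat with the remainder.
52 = 2×25 + 2×1
Total coins = 2 + 2 = 4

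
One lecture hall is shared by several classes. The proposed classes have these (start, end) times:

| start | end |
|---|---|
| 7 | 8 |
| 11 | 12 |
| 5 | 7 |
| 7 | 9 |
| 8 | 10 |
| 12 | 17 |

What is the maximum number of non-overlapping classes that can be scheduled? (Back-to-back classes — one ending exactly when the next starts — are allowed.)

5

By end time: (5,7), (7,8), (7,9), (8,10), (11,12), (12,17).
Pick (5,7); next start ≥ 7 → (7,8); next start ≥ 8 → (8,10); next start ≥ 10 → (11,12); next start ≥ 12 → (12,17).
Selected 5 classes.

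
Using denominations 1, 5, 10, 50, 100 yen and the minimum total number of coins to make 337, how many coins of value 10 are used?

3

Use the largest denomination that fits, subtract, and repeat.
337 = 3×100 + 3×10 + 1×5 + 2×1
Count of 10: 3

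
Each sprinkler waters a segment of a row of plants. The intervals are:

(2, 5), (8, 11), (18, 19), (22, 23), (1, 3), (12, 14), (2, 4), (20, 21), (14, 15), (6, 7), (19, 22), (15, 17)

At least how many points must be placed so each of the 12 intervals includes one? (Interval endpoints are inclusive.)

By right end: [1,3]  [2,4]  [2,5]  [6,7]  [8,11]  [12,14]  [14,15]  [15,17]  [18,19]  [20,21]  [19,22]  [22,23]
[1,3] uncovered → point at 3; [6,7] uncovered → point at 7; [8,11] uncovered → point at 11; [12,14] uncovered → point at 14; [15,17] uncovered → point at 17; [18,19] uncovered → point at 19; [20,21] uncovered → point at 21; [22,23] uncovered → point at 23.
Points: 3, 7, 11, 14, 17, 19, 21, 23 (8 total).

8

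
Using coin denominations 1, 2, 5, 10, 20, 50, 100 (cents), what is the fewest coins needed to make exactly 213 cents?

5

213 = 2×100 + 1×10 + 1×2 + 1×1
Total coins = 2 + 1 + 1 + 1 = 5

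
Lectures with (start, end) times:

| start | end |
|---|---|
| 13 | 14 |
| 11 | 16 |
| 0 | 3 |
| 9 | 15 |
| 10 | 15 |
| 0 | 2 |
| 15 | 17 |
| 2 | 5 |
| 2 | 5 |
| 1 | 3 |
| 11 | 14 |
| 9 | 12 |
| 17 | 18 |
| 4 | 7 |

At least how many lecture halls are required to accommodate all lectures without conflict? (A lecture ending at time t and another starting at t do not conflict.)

5

starts: [0, 0, 1, 2, 2, 4, 9, 9, 10, 11, 11, 13, 15, 17]
ends:   [2, 3, 3, 5, 5, 7, 12, 14, 14, 15, 15, 16, 17, 18]
s0→1 s0→2 s1→3 e2→2 s2→3 s2→4 e3→3 e3→2 s4→3 e5→2 e5→1 e7→0 s9→1 s9→2 s10→3 s11→4 s11→5  — peak 5.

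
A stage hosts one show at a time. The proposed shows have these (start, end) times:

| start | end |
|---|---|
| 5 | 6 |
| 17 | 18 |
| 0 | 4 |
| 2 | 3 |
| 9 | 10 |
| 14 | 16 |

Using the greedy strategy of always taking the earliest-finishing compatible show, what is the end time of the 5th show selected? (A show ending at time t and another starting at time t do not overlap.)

18

Order by finish time; keep every interval that doesn't clash with the previous kept one.
Sorted by end: (2,3)  (0,4)  (5,6)  (9,10)  (14,16)  (17,18)
take (2,3); take (5,6); take (9,10); take (14,16); take (17,18).
Selected: (2,3) (5,6) (9,10) (14,16) (17,18)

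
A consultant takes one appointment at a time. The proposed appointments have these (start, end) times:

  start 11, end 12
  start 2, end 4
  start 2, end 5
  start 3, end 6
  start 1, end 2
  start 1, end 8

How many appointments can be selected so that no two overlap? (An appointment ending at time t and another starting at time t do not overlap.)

Order by finish time; keep every interval that doesn't clash with the previous kept one.
Sorted by end: (1,2)  (2,4)  (2,5)  (3,6)  (1,8)  (11,12)
take (1,2); take (2,4); skip (1,8); take (11,12).
Selected 3 appointments.

3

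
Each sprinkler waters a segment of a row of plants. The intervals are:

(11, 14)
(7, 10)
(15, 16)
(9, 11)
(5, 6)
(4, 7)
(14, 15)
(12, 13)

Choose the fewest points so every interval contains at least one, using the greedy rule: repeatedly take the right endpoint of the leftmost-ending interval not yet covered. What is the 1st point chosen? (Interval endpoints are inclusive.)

Sort by right endpoint; whenever an interval is uncovered, place a point at its right end.
Sorted: [5,6] [4,7] [7,10] [9,11] [12,13] [11,14] [14,15] [15,16]
{[5,6],[4,7]} hit by 6; {[7,10],[9,11]} hit by 10; {[12,13],[11,14]} hit by 13; {[14,15],[15,16]} hit by 15.
Points: 6, 10, 13, 15 (4 total).

6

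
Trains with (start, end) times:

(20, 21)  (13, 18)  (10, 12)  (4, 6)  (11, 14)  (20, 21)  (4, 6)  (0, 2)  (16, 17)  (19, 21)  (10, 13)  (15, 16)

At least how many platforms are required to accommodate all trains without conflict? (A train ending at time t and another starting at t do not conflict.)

The answer is the maximum number of intervals overlapping at any instant.
starts: [0, 4, 4, 10, 10, 11, 13, 15, 16, 19, 20, 20]
ends:   [2, 6, 6, 12, 13, 14, 16, 17, 18, 21, 21, 21]
s0→1 e2→0 s4→1 s4→2 e6→1 e6→0 s10→1 s10→2 s11→3  — peak 3.

3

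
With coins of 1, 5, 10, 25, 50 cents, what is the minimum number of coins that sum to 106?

Greedy: take as many of the largest coin as possible, then repeat with the remainder.
106 = 2×50 + 1×5 + 1×1
Total coins = 2 + 1 + 1 = 4

4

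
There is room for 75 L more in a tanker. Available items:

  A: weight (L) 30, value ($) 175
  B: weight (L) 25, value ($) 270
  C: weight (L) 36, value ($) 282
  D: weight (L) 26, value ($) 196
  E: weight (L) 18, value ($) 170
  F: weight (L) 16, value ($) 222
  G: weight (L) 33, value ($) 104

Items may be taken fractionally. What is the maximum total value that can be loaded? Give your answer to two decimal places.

Sort by value per unit weight and fill in that order.
Order: F (222/16=13.88) > B (270/25=10.80) > E (170/18=9.44) > C (282/36=7.83) > D (196/26=7.54) > A (175/30=5.83) > G (104/33=3.15)
Fill: take F (16 @ 222) → take B (25 @ 270) → take E (18 @ 170) → take 16/36 of C → 125.33; 75/75 used.
Total value = 787.33

787.33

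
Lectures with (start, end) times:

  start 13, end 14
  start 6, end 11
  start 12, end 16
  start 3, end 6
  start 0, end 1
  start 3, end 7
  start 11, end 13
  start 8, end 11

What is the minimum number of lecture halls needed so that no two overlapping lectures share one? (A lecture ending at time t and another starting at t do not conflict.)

Count concurrent intervals with a sweep; the peak is the room count.
starts: [0, 3, 3, 6, 8, 11, 12, 13]
ends:   [1, 6, 7, 11, 11, 13, 14, 16]
s0→1 e1→0 s3→1 s3→2  — peak 2.

2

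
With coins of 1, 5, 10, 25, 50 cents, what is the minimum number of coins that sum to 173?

Use the largest denomination that fits, subtract, and repeat.
173 = 3×50 + 2×10 + 3×1
Total coins = 3 + 2 + 3 = 8

8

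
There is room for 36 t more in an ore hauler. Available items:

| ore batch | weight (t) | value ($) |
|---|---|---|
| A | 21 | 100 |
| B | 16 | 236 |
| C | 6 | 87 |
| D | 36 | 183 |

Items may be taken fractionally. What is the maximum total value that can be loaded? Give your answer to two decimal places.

394.17

Sort by value per unit weight and fill in that order.
Order: B (236/16=14.75) > C (87/6=14.50) > D (183/36=5.08) > A (100/21=4.76)
Fill: take B (16 @ 236) → take C (6 @ 87) → take 14/36 of D → 71.17; 36/36 used.
Total value = 394.17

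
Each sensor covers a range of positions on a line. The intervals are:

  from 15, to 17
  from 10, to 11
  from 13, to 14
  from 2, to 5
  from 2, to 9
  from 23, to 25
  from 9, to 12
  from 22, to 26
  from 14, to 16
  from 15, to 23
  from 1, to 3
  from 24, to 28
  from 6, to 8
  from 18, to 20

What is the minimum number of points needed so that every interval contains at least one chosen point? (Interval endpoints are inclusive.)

7

By right end: [1,3]  [2,5]  [6,8]  [2,9]  [10,11]  [9,12]  [13,14]  [14,16]  [15,17]  [18,20]  [15,23]  [23,25]  [22,26]  [24,28]
[1,3] uncovered → point at 3; [6,8] uncovered → point at 8; [10,11] uncovered → point at 11; [13,14] uncovered → point at 14; [15,17] uncovered → point at 17; [18,20] uncovered → point at 20; [23,25] uncovered → point at 25.
Points: 3, 8, 11, 14, 17, 20, 25 (7 total).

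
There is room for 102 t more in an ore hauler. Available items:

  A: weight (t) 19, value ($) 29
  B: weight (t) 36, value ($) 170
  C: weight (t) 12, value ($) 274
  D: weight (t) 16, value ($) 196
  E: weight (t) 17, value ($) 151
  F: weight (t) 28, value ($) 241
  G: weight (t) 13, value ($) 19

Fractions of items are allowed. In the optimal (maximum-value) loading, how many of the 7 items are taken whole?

4

Order: C (274/12=22.83) > D (196/16=12.25) > E (151/17=8.88) > F (241/28=8.61) > B (170/36=4.72) > A (29/19=1.53) > G (19/13=1.46)
Fill: take C (12 @ 274) → take D (16 @ 196) → take E (17 @ 151) → take F (28 @ 241) → take 29/36 of B → 136.94; 102/102 used.
4 item(s) taken whole; one partial (take 29/36 of B).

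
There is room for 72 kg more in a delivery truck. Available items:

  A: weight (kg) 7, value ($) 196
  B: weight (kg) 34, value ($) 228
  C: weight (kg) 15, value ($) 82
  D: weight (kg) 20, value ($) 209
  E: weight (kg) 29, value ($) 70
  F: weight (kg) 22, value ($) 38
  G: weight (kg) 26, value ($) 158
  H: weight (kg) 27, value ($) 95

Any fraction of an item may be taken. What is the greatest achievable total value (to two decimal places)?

Greedy by value/weight ratio, highest first.
Order: A (196/7=28.00) > D (209/20=10.45) > B (228/34=6.71) > G (158/26=6.08) > C (82/15=5.47) > H (95/27=3.52) > E (70/29=2.41) > F (38/22=1.73)
Fill: take A (7 @ 196) → take D (20 @ 209) → take B (34 @ 228) → take 11/26 of G → 66.85; 72/72 used.
Total value = 699.85

699.85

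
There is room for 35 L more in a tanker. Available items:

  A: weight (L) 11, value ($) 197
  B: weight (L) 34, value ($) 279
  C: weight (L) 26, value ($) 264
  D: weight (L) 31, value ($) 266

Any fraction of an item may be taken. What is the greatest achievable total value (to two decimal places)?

440.69

Sort by value per unit weight and fill in that order.
Order: A (197/11=17.91) > C (264/26=10.15) > D (266/31=8.58) > B (279/34=8.21)
Fill: take A (11 @ 197) → take 24/26 of C → 243.69; 35/35 used.
Total value = 440.69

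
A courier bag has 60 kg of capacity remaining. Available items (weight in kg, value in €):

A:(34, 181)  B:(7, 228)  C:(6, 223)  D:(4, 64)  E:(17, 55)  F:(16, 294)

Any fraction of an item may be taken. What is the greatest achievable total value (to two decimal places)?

952.74

Greedy by value/weight ratio, highest first.
Order: C (223/6=37.17) > B (228/7=32.57) > F (294/16=18.38) > D (64/4=16.00) > A (181/34=5.32) > E (55/17=3.24)
Fill: take C (6 @ 223) → take B (7 @ 228) → take F (16 @ 294) → take D (4 @ 64) → take 27/34 of A → 143.74; 60/60 used.
Total value = 952.74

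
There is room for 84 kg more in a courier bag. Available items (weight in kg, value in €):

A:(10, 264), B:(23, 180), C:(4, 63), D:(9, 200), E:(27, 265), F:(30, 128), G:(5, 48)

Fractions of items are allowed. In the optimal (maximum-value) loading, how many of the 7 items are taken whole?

6

Greedy by value/weight ratio, highest first.
Ratios (sorted): A 26.40, D 22.22, C 15.75, E 9.81, G 9.60, B 7.83, F 4.27
take A (10 @ 264); take D (9 @ 200); take C (4 @ 63); take E (27 @ 265); take G (5 @ 48); take B (23 @ 180); take 6/30 of F → 25.60. Capacity used 84/84.
6 item(s) taken whole; one partial (take 6/30 of F).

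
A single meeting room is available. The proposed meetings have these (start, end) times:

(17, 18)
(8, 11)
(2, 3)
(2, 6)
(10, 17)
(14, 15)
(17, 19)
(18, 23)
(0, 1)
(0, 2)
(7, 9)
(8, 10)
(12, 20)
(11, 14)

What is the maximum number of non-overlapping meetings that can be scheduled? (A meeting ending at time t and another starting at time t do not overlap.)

7

Greedy by earliest finish: after sorting by end time, pick each interval compatible with the last pick.
Sorted by end: (0,1)  (0,2)  (2,3)  (2,6)  (7,9)  (8,10)  (8,11)  (11,14)  (14,15)  (10,17)  (17,18)  (17,19)  (12,20)  (18,23)
take (0,1); take (2,3); skip (2,6); take (7,9); skip (8,10); take (11,14); take (14,15); take (17,18); take (18,23).
Selected 7 meetings.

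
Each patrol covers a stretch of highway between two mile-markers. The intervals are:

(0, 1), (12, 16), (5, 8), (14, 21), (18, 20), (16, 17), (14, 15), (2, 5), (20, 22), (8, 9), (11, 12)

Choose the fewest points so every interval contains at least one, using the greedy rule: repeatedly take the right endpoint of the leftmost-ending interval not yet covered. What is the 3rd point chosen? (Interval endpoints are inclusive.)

9

By right end: [0,1]  [2,5]  [5,8]  [8,9]  [11,12]  [14,15]  [12,16]  [16,17]  [18,20]  [14,21]  [20,22]
[0,1] uncovered → point at 1; [2,5] uncovered → point at 5; [8,9] uncovered → point at 9; [11,12] uncovered → point at 12; [14,15] uncovered → point at 15; [16,17] uncovered → point at 17; [18,20] uncovered → point at 20.
Points: 1, 5, 9, 12, 15, 17, 20 (7 total).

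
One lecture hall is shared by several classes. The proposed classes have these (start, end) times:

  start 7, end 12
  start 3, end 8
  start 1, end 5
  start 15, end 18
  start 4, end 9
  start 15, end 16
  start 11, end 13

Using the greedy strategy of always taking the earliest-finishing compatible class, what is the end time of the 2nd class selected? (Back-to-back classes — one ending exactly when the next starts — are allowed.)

12

Sorted by end: (1,5)  (3,8)  (4,9)  (7,12)  (11,13)  (15,16)  (15,18)
take (1,5); skip (4,9); take (7,12); take (15,16).
Selected: (1,5) (7,12) (15,16)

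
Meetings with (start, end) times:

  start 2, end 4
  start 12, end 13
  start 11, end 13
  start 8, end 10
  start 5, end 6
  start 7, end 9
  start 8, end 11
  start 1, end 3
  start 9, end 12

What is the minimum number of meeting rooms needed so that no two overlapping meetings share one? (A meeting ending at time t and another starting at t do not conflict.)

3

starts: [1, 2, 5, 7, 8, 8, 9, 11, 12]
ends:   [3, 4, 6, 9, 10, 11, 12, 13, 13]
s1→1 s2→2 e3→1 e4→0 s5→1 e6→0 s7→1 s8→2 s8→3  — peak 3.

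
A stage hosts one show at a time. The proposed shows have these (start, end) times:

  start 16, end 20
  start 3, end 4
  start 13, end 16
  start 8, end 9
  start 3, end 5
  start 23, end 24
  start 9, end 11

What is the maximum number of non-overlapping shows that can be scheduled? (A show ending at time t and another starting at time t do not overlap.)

6

Greedy by earliest finish: after sorting by end time, pick each interval compatible with the last pick.
Sorted by end: (3,4)  (3,5)  (8,9)  (9,11)  (13,16)  (16,20)  (23,24)
take (3,4); take (8,9); take (9,11); take (13,16); take (16,20); take (23,24).
Selected 6 shows.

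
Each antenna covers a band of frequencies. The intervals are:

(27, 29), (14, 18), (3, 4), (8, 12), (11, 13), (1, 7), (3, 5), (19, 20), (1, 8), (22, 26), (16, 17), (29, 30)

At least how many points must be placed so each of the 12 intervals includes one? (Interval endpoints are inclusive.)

6

By right end: [3,4]  [3,5]  [1,7]  [1,8]  [8,12]  [11,13]  [16,17]  [14,18]  [19,20]  [22,26]  [27,29]  [29,30]
[3,4] uncovered → point at 4; [8,12] uncovered → point at 12; [16,17] uncovered → point at 17; [19,20] uncovered → point at 20; [22,26] uncovered → point at 26; [27,29] uncovered → point at 29.
Points: 4, 12, 17, 20, 26, 29 (6 total).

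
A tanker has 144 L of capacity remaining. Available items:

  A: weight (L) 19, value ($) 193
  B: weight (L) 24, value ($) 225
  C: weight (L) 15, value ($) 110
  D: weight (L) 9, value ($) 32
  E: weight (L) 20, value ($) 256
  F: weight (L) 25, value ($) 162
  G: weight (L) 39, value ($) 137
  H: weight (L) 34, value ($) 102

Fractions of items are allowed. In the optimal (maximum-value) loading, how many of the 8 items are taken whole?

6

Ratios (sorted): E 12.80, A 10.16, B 9.38, C 7.33, F 6.48, D 3.56, G 3.51, H 3.00
take E (20 @ 256); take A (19 @ 193); take B (24 @ 225); take C (15 @ 110); take F (25 @ 162); take D (9 @ 32); take 32/39 of G → 112.41. Capacity used 144/144.
6 item(s) taken whole; one partial (take 32/39 of G).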